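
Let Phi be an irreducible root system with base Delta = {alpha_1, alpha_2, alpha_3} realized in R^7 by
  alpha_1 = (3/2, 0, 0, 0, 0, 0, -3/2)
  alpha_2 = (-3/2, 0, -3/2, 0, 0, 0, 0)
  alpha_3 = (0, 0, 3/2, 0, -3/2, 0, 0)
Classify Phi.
A_3 (sl(4))

Compute the Cartan integers a_ij = 2(alpha_i, alpha_j)/(alpha_j, alpha_j); the resulting 3x3 Cartan matrix is
[[2, -1, 0], [-1, 2, -1], [0, -1, 2]].
All simple roots have the same length, so the diagram is simply laced. The associated Dynkin diagram is a chain of 3 nodes with single edges (A_3), so the type is A_3 (the algebra sl(4)).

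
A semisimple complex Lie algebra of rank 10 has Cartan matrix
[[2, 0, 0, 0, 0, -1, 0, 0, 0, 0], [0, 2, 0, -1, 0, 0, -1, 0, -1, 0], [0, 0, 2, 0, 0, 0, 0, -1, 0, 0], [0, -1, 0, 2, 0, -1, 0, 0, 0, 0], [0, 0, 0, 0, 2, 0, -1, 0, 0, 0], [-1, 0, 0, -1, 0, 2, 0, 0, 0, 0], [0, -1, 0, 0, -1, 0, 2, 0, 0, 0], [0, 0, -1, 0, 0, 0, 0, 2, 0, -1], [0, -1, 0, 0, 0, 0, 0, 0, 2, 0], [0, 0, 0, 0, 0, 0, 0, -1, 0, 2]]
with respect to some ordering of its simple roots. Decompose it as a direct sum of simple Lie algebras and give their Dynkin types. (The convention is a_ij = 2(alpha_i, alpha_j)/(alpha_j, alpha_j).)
The diagram associated to this matrix has two connected components: the simple roots {alpha_3, alpha_8, alpha_10} form a chain of 3 nodes with single edges (A_3), and {alpha_1, alpha_2, alpha_4, alpha_5, alpha_6, alpha_7, alpha_9} form a chain of 6 nodes with one extra node attached to the third node from one end (E_7). A semisimple Lie algebra decomposes uniquely as the direct sum of simple ideals, one per connected component of its Dynkin diagram, so g ≅ A_3 ⊕ E_7 (dimension 15 + 133 = 148).

A_3 + E_7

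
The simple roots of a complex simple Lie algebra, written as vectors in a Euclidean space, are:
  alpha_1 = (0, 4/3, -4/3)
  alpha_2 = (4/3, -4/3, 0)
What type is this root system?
Compute the Cartan integers a_ij = 2(alpha_i, alpha_j)/(alpha_j, alpha_j); the resulting 2x2 Cartan matrix is
[[2, -1], [-1, 2]].
All simple roots have the same length, so the diagram is simply laced. The associated Dynkin diagram is a chain of 2 nodes with single edges (A_2), so the type is A_2 (the algebra sl(3)).

A_2 (sl(3))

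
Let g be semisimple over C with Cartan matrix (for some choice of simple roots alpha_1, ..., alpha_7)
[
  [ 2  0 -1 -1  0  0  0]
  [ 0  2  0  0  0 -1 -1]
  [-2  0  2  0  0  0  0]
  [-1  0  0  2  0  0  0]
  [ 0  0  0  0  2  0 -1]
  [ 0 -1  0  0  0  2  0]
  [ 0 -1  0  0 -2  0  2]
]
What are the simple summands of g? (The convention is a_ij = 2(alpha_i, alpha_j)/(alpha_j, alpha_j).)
B_4 (so(9)) + C_3 (sp(6))

The diagram associated to this matrix has two connected components: the simple roots {alpha_2, alpha_5, alpha_6, alpha_7} form a chain of 4 nodes with a double edge at one end; the terminal node there is the unique short simple root (B_4), and {alpha_1, alpha_3, alpha_4} form a chain of 3 nodes with a double edge at one end; the terminal node there is the unique long simple root (C_3). A semisimple Lie algebra decomposes uniquely as the direct sum of simple ideals, one per connected component of its Dynkin diagram, so g ≅ B_4 ⊕ C_3 (dimension 36 + 21 = 57).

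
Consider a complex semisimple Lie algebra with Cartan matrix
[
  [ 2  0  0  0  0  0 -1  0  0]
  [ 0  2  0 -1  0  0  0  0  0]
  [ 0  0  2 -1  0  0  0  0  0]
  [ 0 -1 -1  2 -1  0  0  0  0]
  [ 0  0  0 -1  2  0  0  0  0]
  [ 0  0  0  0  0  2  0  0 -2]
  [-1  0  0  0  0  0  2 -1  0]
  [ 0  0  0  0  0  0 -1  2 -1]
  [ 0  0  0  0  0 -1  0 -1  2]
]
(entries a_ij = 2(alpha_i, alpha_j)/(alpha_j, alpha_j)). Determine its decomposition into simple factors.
The diagram associated to this matrix has two connected components: the simple roots {alpha_1, alpha_6, alpha_7, alpha_8, alpha_9} form a chain of 5 nodes with a double edge at one end; the terminal node there is the unique long simple root (C_5), and {alpha_2, alpha_3, alpha_4, alpha_5} form a chain of 2 nodes with a fork of two nodes at one end (D_4). A semisimple Lie algebra decomposes uniquely as the direct sum of simple ideals, one per connected component of its Dynkin diagram, so g ≅ C_5 ⊕ D_4 (dimension 55 + 28 = 83).

C_5 (sp(10)) + D_4 (so(8))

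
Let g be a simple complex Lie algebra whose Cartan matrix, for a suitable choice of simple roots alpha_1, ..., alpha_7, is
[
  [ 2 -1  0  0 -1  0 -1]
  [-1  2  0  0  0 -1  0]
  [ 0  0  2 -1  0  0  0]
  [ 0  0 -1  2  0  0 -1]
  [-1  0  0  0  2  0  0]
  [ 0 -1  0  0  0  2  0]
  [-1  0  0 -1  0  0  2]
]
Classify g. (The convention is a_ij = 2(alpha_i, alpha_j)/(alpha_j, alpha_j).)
The matrix has rank 7 with 2's on the diagonal. Reading the off-diagonal entries as Dynkin edges (a single edge where a_ij = a_ji = -1; a double or triple edge where a_ij * a_ji = 2 or 3), the diagram is a chain of 6 nodes with one extra node attached to the third node from one end (E_7). One simple-root ordering that puts it in standard form is (alpha_6, alpha_5, alpha_2, alpha_1, alpha_7, alpha_4, alpha_3). So the algebra is type E_7.

type E_7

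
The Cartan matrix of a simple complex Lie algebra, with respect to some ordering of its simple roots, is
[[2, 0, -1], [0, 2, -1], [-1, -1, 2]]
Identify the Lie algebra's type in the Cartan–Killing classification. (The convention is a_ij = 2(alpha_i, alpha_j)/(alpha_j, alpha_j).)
The matrix has rank 3 with 2's on the diagonal. Reading the off-diagonal entries as Dynkin edges (a single edge where a_ij = a_ji = -1; a double or triple edge where a_ij * a_ji = 2 or 3), the diagram is a chain of 3 nodes with single edges (A_3). One simple-root ordering that puts it in standard form is (alpha_1, alpha_3, alpha_2). So the algebra is type A_3, i.e. sl(4).

A_3 (sl(4))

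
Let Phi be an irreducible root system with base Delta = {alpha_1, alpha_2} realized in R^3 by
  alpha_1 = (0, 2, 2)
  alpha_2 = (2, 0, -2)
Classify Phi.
Compute the Cartan integers a_ij = 2(alpha_i, alpha_j)/(alpha_j, alpha_j); the resulting 2x2 Cartan matrix is
[[2, -1], [-1, 2]].
All simple roots have the same length, so the diagram is simply laced. The associated Dynkin diagram is a chain of 2 nodes with single edges (A_2), so the type is A_2 (the algebra sl(3)).

A2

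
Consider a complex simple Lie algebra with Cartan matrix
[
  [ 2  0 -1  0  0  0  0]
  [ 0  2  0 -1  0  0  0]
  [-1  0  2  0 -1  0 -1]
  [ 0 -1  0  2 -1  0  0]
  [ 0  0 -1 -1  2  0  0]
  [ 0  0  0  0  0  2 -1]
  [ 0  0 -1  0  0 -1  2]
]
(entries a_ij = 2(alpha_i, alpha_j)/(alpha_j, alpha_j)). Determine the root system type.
E_7

The matrix has rank 7 with 2's on the diagonal. Reading the off-diagonal entries as Dynkin edges (a single edge where a_ij = a_ji = -1; a double or triple edge where a_ij * a_ji = 2 or 3), the diagram is a chain of 6 nodes with one extra node attached to the third node from one end (E_7). One simple-root ordering that puts it in standard form is (alpha_6, alpha_1, alpha_7, alpha_3, alpha_5, alpha_4, alpha_2). So the algebra is type E_7.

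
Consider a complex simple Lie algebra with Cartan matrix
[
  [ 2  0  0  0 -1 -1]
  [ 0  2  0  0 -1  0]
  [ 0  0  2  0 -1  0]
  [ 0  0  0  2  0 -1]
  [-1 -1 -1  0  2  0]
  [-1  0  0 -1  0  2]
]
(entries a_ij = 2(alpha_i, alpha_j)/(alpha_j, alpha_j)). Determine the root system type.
The matrix has rank 6 with 2's on the diagonal. Reading the off-diagonal entries as Dynkin edges (a single edge where a_ij = a_ji = -1; a double or triple edge where a_ij * a_ji = 2 or 3), the diagram is a chain of 4 nodes with a fork of two nodes at one end (D_6). One simple-root ordering that puts it in standard form is (alpha_4, alpha_6, alpha_1, alpha_5, alpha_2, alpha_3). So the algebra is type D_6, i.e. so(12).

D6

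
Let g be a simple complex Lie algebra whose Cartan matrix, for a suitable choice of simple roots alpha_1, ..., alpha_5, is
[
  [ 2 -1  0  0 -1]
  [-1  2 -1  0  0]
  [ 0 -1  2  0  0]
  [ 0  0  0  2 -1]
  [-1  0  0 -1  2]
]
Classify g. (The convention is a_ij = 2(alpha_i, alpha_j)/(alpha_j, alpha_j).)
A_5

The matrix has rank 5 with 2's on the diagonal. Reading the off-diagonal entries as Dynkin edges (a single edge where a_ij = a_ji = -1; a double or triple edge where a_ij * a_ji = 2 or 3), the diagram is a chain of 5 nodes with single edges (A_5). One simple-root ordering that puts it in standard form is (alpha_3, alpha_2, alpha_1, alpha_5, alpha_4). So the algebra is type A_5, i.e. sl(6).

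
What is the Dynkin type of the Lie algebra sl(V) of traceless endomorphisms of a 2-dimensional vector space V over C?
This is sl(2), which has dimension 2^2 - 1 = 3 and rank 2 - 1 = 1 (a Cartan subalgebra is the diagonal traceless matrices). In the classification of classical Lie algebras, the special linear algebra sl(n+1) has type A_n; here n = 1, so the Dynkin diagram is a chain of 1 nodes with single edges (A_1). Hence the type is A_1.

A1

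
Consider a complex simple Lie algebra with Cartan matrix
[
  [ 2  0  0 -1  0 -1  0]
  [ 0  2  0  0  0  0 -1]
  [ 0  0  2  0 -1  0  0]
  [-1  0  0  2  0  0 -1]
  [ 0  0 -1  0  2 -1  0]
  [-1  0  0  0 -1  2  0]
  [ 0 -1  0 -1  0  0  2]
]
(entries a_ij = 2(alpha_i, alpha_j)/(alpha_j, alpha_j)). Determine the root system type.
type A_7

The matrix has rank 7 with 2's on the diagonal. Reading the off-diagonal entries as Dynkin edges (a single edge where a_ij = a_ji = -1; a double or triple edge where a_ij * a_ji = 2 or 3), the diagram is a chain of 7 nodes with single edges (A_7). One simple-root ordering that puts it in standard form is (alpha_2, alpha_7, alpha_4, alpha_1, alpha_6, alpha_5, alpha_3). So the algebra is type A_7, i.e. sl(8).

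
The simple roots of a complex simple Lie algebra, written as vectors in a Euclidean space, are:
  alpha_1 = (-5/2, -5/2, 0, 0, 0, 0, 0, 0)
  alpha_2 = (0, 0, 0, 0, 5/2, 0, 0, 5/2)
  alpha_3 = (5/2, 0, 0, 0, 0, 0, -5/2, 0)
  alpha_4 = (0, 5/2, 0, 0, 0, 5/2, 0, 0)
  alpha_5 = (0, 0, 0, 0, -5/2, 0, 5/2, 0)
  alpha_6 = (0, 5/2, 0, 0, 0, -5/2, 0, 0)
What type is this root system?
Compute the Cartan integers a_ij = 2(alpha_i, alpha_j)/(alpha_j, alpha_j); the resulting 6x6 Cartan matrix is
[[2, 0, -1, -1, 0, -1], [0, 2, 0, 0, -1, 0], [-1, 0, 2, 0, -1, 0], [-1, 0, 0, 2, 0, 0], [0, -1, -1, 0, 2, 0], [-1, 0, 0, 0, 0, 2]].
All simple roots have the same length, so the diagram is simply laced. The associated Dynkin diagram is a chain of 4 nodes with a fork of two nodes at one end (D_6), so the type is D_6 (the algebra so(12)).

D_6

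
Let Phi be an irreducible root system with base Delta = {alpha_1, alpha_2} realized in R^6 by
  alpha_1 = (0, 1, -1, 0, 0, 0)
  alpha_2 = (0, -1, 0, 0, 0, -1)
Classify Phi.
A_2 (sl(3))

Compute the Cartan integers a_ij = 2(alpha_i, alpha_j)/(alpha_j, alpha_j); the resulting 2x2 Cartan matrix is
[[2, -1], [-1, 2]].
All simple roots have the same length, so the diagram is simply laced. The associated Dynkin diagram is a chain of 2 nodes with single edges (A_2), so the type is A_2 (the algebra sl(3)).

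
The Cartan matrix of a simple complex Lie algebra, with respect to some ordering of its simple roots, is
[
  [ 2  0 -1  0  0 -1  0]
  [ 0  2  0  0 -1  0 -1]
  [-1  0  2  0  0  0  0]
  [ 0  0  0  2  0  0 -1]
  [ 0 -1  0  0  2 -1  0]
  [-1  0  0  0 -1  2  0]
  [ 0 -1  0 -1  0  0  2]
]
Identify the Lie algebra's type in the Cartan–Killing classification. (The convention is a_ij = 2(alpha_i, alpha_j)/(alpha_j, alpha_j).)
The matrix has rank 7 with 2's on the diagonal. Reading the off-diagonal entries as Dynkin edges (a single edge where a_ij = a_ji = -1; a double or triple edge where a_ij * a_ji = 2 or 3), the diagram is a chain of 7 nodes with single edges (A_7). One simple-root ordering that puts it in standard form is (alpha_3, alpha_1, alpha_6, alpha_5, alpha_2, alpha_7, alpha_4). So the algebra is type A_7, i.e. sl(8).

A7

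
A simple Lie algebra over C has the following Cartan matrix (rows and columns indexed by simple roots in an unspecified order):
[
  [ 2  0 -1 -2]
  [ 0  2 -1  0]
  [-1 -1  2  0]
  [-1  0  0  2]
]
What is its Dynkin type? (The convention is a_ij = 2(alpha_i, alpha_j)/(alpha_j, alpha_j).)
B_4

The matrix has rank 4 with 2's on the diagonal. Reading the off-diagonal entries as Dynkin edges (a single edge where a_ij = a_ji = -1; a double or triple edge where a_ij * a_ji = 2 or 3), the diagram is a chain of 4 nodes with a double edge at one end; the terminal node there is the unique short simple root (B_4). One simple-root ordering that puts it in standard form is (alpha_2, alpha_3, alpha_1, alpha_4). So the algebra is type B_4, i.e. so(9).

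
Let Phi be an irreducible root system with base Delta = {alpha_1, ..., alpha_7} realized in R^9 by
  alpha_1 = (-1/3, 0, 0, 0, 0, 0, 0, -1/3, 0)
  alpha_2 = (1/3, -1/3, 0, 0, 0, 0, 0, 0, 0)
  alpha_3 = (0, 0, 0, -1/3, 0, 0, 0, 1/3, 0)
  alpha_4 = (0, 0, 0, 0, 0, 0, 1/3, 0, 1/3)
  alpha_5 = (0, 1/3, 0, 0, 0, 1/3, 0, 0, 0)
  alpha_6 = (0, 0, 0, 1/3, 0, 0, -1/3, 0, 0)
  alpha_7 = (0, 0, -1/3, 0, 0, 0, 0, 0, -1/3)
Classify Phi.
type A_7

Compute the Cartan integers a_ij = 2(alpha_i, alpha_j)/(alpha_j, alpha_j); the resulting 7x7 Cartan matrix is
[[2, -1, -1, 0, 0, 0, 0], [-1, 2, 0, 0, -1, 0, 0], [-1, 0, 2, 0, 0, -1, 0], [0, 0, 0, 2, 0, -1, -1], [0, -1, 0, 0, 2, 0, 0], [0, 0, -1, -1, 0, 2, 0], [0, 0, 0, -1, 0, 0, 2]].
All simple roots have the same length, so the diagram is simply laced. The associated Dynkin diagram is a chain of 7 nodes with single edges (A_7), so the type is A_7 (the algebra sl(8)).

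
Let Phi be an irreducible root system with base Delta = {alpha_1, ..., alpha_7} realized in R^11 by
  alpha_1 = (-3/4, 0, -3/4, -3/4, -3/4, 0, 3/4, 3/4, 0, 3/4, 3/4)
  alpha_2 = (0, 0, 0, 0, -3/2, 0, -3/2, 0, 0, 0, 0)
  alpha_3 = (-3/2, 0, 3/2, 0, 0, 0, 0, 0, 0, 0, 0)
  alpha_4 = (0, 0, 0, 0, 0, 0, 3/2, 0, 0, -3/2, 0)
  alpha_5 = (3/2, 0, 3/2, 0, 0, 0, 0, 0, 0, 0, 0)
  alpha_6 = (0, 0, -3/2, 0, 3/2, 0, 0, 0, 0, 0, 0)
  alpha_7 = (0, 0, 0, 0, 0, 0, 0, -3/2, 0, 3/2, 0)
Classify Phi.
E_7

Compute the Cartan integers a_ij = 2(alpha_i, alpha_j)/(alpha_j, alpha_j); the resulting 7x7 Cartan matrix is
[[2, 0, 0, 0, -1, 0, 0], [0, 2, 0, -1, 0, -1, 0], [0, 0, 2, 0, 0, -1, 0], [0, -1, 0, 2, 0, 0, -1], [-1, 0, 0, 0, 2, -1, 0], [0, -1, -1, 0, -1, 2, 0], [0, 0, 0, -1, 0, 0, 2]].
All simple roots have the same length, so the diagram is simply laced. The associated Dynkin diagram is a chain of 6 nodes with one extra node attached to the third node from one end (E_7), so the type is E_7.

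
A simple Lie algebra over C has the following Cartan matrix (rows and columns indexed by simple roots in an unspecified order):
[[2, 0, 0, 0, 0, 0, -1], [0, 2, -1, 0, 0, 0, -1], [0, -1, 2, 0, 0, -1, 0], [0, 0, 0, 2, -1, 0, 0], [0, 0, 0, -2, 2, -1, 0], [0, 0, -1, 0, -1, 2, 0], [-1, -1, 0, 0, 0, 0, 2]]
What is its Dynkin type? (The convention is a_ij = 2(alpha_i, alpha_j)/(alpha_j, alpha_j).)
The matrix has rank 7 with 2's on the diagonal. Reading the off-diagonal entries as Dynkin edges (a single edge where a_ij = a_ji = -1; a double or triple edge where a_ij * a_ji = 2 or 3), the diagram is a chain of 7 nodes with a double edge at one end; the terminal node there is the unique short simple root (B_7). One simple-root ordering that puts it in standard form is (alpha_1, alpha_7, alpha_2, alpha_3, alpha_6, alpha_5, alpha_4). So the algebra is type B_7, i.e. so(15).

type B_7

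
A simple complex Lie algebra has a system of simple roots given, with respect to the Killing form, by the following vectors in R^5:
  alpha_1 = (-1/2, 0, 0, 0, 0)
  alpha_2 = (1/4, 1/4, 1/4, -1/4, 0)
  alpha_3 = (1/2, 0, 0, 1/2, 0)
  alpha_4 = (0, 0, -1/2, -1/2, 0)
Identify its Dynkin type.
type F_4

Compute the Cartan integers a_ij = 2(alpha_i, alpha_j)/(alpha_j, alpha_j); the resulting 4x4 Cartan matrix is
[[2, -1, -1, 0], [-1, 2, 0, 0], [-2, 0, 2, -1], [0, 0, -1, 2]].
The roots have two lengths (squared-length ratio 2:1); the short ones are alpha_{1,2}. The associated Dynkin diagram is a chain of 4 nodes with a double edge between the middle two (F_4), so the type is F_4.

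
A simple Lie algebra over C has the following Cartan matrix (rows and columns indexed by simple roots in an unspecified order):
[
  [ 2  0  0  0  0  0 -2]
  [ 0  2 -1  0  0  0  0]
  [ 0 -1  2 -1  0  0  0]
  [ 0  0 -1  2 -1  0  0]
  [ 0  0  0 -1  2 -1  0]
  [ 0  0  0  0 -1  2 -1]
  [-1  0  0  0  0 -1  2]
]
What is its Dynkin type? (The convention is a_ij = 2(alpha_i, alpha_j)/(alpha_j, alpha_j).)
C7

The matrix has rank 7 with 2's on the diagonal. Reading the off-diagonal entries as Dynkin edges (a single edge where a_ij = a_ji = -1; a double or triple edge where a_ij * a_ji = 2 or 3), the diagram is a chain of 7 nodes with a double edge at one end; the terminal node there is the unique long simple root (C_7). One simple-root ordering that puts it in standard form is (alpha_2, alpha_3, alpha_4, alpha_5, alpha_6, alpha_7, alpha_1). So the algebra is type C_7, i.e. sp(14).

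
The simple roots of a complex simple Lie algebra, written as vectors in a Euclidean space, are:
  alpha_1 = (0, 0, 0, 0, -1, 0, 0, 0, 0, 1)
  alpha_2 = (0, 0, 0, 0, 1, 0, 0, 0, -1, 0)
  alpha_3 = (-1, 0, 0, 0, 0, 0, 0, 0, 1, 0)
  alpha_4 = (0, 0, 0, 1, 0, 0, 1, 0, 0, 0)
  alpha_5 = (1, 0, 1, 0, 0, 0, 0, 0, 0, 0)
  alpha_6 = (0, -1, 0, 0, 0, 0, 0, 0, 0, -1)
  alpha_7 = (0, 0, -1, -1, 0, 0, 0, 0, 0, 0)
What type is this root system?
type A_7

Compute the Cartan integers a_ij = 2(alpha_i, alpha_j)/(alpha_j, alpha_j); the resulting 7x7 Cartan matrix is
[[2, -1, 0, 0, 0, -1, 0], [-1, 2, -1, 0, 0, 0, 0], [0, -1, 2, 0, -1, 0, 0], [0, 0, 0, 2, 0, 0, -1], [0, 0, -1, 0, 2, 0, -1], [-1, 0, 0, 0, 0, 2, 0], [0, 0, 0, -1, -1, 0, 2]].
All simple roots have the same length, so the diagram is simply laced. The associated Dynkin diagram is a chain of 7 nodes with single edges (A_7), so the type is A_7 (the algebra sl(8)).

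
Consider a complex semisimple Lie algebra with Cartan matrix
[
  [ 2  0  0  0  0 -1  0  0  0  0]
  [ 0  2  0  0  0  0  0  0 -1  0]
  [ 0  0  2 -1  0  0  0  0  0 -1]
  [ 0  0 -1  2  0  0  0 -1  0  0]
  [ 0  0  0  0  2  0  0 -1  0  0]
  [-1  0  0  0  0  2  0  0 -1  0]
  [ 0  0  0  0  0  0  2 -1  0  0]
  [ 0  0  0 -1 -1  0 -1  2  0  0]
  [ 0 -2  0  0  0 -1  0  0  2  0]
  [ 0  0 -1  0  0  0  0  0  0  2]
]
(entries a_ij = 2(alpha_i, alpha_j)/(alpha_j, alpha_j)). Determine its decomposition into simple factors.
The diagram associated to this matrix has two connected components: the simple roots {alpha_1, alpha_2, alpha_6, alpha_9} form a chain of 4 nodes with a double edge at one end; the terminal node there is the unique short simple root (B_4), and {alpha_3, alpha_4, alpha_5, alpha_7, alpha_8, alpha_10} form a chain of 4 nodes with a fork of two nodes at one end (D_6). A semisimple Lie algebra decomposes uniquely as the direct sum of simple ideals, one per connected component of its Dynkin diagram, so g ≅ B_4 ⊕ D_6 (dimension 36 + 66 = 102).

type B_4 ⊕ type D_6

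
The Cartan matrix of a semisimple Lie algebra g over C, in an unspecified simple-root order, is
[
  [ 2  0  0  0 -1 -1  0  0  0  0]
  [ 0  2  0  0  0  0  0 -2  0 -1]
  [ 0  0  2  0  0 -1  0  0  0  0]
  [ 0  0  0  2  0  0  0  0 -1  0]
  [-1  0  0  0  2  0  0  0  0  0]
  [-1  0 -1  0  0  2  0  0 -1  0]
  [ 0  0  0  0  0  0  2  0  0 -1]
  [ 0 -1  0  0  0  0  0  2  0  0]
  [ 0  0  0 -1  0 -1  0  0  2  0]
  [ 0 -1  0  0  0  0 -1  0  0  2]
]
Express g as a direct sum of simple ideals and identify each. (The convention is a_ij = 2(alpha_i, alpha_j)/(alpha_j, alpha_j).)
The diagram associated to this matrix has two connected components: the simple roots {alpha_2, alpha_7, alpha_8, alpha_10} form a chain of 4 nodes with a double edge at one end; the terminal node there is the unique short simple root (B_4), and {alpha_1, alpha_3, alpha_4, alpha_5, alpha_6, alpha_9} form a chain of 5 nodes with one extra node attached to the third node from one end (E_6). A semisimple Lie algebra decomposes uniquely as the direct sum of simple ideals, one per connected component of its Dynkin diagram, so g ≅ B_4 ⊕ E_6 (dimension 36 + 78 = 114).

B4 + E6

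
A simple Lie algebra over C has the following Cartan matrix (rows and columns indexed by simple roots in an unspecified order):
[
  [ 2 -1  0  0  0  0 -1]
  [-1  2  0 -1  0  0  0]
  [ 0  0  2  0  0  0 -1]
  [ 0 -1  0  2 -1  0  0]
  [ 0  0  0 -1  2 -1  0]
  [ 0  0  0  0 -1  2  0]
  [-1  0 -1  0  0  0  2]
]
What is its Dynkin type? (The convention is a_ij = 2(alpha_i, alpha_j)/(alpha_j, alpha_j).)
A_7

The matrix has rank 7 with 2's on the diagonal. Reading the off-diagonal entries as Dynkin edges (a single edge where a_ij = a_ji = -1; a double or triple edge where a_ij * a_ji = 2 or 3), the diagram is a chain of 7 nodes with single edges (A_7). One simple-root ordering that puts it in standard form is (alpha_3, alpha_7, alpha_1, alpha_2, alpha_4, alpha_5, alpha_6). So the algebra is type A_7, i.e. sl(8).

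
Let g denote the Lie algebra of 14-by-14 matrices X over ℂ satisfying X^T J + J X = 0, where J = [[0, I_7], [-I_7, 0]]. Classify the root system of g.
C_7 (sp(14))

This is sp(14), which has dimension 14(14+1)/2 = 105 and rank 14/2 = 7. In the classification of classical Lie algebras, the symplectic algebra sp(2n) has type C_n; here n = 7, so the Dynkin diagram is a chain of 7 nodes with a double edge at one end; the terminal node there is the unique long simple root (C_7). Hence the type is C_7.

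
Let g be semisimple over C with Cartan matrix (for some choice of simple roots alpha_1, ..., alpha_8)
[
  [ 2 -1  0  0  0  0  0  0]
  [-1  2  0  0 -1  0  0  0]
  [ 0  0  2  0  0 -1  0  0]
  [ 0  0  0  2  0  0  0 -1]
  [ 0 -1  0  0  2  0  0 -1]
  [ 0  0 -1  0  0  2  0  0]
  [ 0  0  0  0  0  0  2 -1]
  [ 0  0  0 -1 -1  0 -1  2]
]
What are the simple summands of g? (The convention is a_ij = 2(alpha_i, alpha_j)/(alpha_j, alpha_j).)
A2 + D6

The diagram associated to this matrix has two connected components: the simple roots {alpha_3, alpha_6} form a chain of 2 nodes with single edges (A_2), and {alpha_1, alpha_2, alpha_4, alpha_5, alpha_7, alpha_8} form a chain of 4 nodes with a fork of two nodes at one end (D_6). A semisimple Lie algebra decomposes uniquely as the direct sum of simple ideals, one per connected component of its Dynkin diagram, so g ≅ A_2 ⊕ D_6 (dimension 8 + 66 = 74).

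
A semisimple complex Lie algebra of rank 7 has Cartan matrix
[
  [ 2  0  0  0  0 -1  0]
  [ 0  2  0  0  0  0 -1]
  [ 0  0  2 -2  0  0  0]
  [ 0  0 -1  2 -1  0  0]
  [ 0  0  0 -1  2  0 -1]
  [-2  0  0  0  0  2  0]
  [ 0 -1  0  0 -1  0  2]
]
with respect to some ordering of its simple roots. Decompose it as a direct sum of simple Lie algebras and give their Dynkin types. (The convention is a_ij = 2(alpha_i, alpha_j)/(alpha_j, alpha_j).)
The diagram associated to this matrix has two connected components: the simple roots {alpha_1, alpha_6} form a chain of 2 nodes with a double edge at one end; the terminal node there is the unique short simple root (B_2), and {alpha_2, alpha_3, alpha_4, alpha_5, alpha_7} form a chain of 5 nodes with a double edge at one end; the terminal node there is the unique long simple root (C_5). A semisimple Lie algebra decomposes uniquely as the direct sum of simple ideals, one per connected component of its Dynkin diagram, so g ≅ B_2 ⊕ C_5 (dimension 10 + 55 = 65).

B_2 (so(5)) + C_5 (sp(10))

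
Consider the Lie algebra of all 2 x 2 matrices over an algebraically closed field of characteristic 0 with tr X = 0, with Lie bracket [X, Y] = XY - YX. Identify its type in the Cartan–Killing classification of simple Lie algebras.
A1

This is sl(2), which has dimension 2^2 - 1 = 3 and rank 2 - 1 = 1 (a Cartan subalgebra is the diagonal traceless matrices). In the classification of classical Lie algebras, the special linear algebra sl(n+1) has type A_n; here n = 1, so the Dynkin diagram is a chain of 1 nodes with single edges (A_1). Hence the type is A_1.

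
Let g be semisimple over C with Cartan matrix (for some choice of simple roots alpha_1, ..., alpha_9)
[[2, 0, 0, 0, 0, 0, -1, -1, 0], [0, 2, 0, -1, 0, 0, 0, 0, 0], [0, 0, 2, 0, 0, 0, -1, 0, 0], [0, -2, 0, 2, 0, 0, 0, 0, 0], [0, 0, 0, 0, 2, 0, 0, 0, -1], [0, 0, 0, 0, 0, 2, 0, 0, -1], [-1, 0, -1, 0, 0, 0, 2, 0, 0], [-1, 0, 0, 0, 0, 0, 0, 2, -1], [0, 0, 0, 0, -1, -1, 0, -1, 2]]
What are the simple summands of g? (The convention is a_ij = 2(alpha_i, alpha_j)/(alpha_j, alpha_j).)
The diagram associated to this matrix has two connected components: the simple roots {alpha_2, alpha_4} form a chain of 2 nodes with a double edge at one end; the terminal node there is the unique short simple root (B_2), and {alpha_1, alpha_3, alpha_5, alpha_6, alpha_7, alpha_8, alpha_9} form a chain of 5 nodes with a fork of two nodes at one end (D_7). A semisimple Lie algebra decomposes uniquely as the direct sum of simple ideals, one per connected component of its Dynkin diagram, so g ≅ B_2 ⊕ D_7 (dimension 10 + 91 = 101).

type B_2 + type D_7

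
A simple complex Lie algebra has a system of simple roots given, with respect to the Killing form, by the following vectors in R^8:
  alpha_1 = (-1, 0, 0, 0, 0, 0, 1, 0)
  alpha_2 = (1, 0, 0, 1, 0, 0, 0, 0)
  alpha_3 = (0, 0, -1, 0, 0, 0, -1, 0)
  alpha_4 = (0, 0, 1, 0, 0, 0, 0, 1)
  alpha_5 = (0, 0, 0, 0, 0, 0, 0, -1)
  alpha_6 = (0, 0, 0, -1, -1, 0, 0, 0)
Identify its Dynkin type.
Compute the Cartan integers a_ij = 2(alpha_i, alpha_j)/(alpha_j, alpha_j); the resulting 6x6 Cartan matrix is
[[2, -1, -1, 0, 0, 0], [-1, 2, 0, 0, 0, -1], [-1, 0, 2, -1, 0, 0], [0, 0, -1, 2, -2, 0], [0, 0, 0, -1, 2, 0], [0, -1, 0, 0, 0, 2]].
The roots have two lengths (squared-length ratio 2:1); the short ones are alpha_{5}. The associated Dynkin diagram is a chain of 6 nodes with a double edge at one end; the terminal node there is the unique short simple root (B_6), so the type is B_6 (the algebra so(13)).

B_6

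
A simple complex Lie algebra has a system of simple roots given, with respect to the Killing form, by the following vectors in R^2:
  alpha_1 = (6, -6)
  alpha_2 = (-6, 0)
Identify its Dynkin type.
B_2

Compute the Cartan integers a_ij = 2(alpha_i, alpha_j)/(alpha_j, alpha_j); the resulting 2x2 Cartan matrix is
[[2, -2], [-1, 2]].
The roots have two lengths (squared-length ratio 2:1); the short ones are alpha_{2}. The associated Dynkin diagram is a chain of 2 nodes with a double edge at one end; the terminal node there is the unique short simple root (B_2), so the type is B_2 (the algebra so(5)).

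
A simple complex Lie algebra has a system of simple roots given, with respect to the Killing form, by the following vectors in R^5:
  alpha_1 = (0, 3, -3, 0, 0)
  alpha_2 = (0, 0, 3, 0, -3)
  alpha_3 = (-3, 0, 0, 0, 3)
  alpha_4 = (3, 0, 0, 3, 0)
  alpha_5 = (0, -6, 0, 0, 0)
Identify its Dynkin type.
Compute the Cartan integers a_ij = 2(alpha_i, alpha_j)/(alpha_j, alpha_j); the resulting 5x5 Cartan matrix is
[[2, -1, 0, 0, -1], [-1, 2, -1, 0, 0], [0, -1, 2, -1, 0], [0, 0, -1, 2, 0], [-2, 0, 0, 0, 2]].
The roots have two lengths (squared-length ratio 2:1); the short ones are alpha_{1,2,3,4}. The associated Dynkin diagram is a chain of 5 nodes with a double edge at one end; the terminal node there is the unique long simple root (C_5), so the type is C_5 (the algebra sp(10)).

C5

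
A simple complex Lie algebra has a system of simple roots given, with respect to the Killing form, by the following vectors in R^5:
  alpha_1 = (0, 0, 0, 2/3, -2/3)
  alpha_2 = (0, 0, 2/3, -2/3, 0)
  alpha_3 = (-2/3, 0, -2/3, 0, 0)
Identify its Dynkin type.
A_3

Compute the Cartan integers a_ij = 2(alpha_i, alpha_j)/(alpha_j, alpha_j); the resulting 3x3 Cartan matrix is
[[2, -1, 0], [-1, 2, -1], [0, -1, 2]].
All simple roots have the same length, so the diagram is simply laced. The associated Dynkin diagram is a chain of 3 nodes with single edges (A_3), so the type is A_3 (the algebra sl(4)).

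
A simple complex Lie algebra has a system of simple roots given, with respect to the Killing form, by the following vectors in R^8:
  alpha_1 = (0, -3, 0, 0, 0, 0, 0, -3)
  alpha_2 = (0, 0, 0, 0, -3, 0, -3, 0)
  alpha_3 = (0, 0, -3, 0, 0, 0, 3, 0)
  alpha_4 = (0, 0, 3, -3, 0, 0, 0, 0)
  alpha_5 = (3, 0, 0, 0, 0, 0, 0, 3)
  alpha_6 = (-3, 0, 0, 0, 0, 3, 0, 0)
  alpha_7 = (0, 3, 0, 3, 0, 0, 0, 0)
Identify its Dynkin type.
type A_7

Compute the Cartan integers a_ij = 2(alpha_i, alpha_j)/(alpha_j, alpha_j); the resulting 7x7 Cartan matrix is
[[2, 0, 0, 0, -1, 0, -1], [0, 2, -1, 0, 0, 0, 0], [0, -1, 2, -1, 0, 0, 0], [0, 0, -1, 2, 0, 0, -1], [-1, 0, 0, 0, 2, -1, 0], [0, 0, 0, 0, -1, 2, 0], [-1, 0, 0, -1, 0, 0, 2]].
All simple roots have the same length, so the diagram is simply laced. The associated Dynkin diagram is a chain of 7 nodes with single edges (A_7), so the type is A_7 (the algebra sl(8)).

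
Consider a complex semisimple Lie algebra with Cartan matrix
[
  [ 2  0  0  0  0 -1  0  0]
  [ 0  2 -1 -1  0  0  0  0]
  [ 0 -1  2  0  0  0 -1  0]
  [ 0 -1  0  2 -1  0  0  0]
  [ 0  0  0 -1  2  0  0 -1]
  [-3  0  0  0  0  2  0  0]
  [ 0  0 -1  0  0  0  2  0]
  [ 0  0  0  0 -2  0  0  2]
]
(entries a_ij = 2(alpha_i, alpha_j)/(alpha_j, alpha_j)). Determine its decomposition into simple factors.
type C_6 + type G_2

The diagram associated to this matrix has two connected components: the simple roots {alpha_2, alpha_3, alpha_4, alpha_5, alpha_7, alpha_8} form a chain of 6 nodes with a double edge at one end; the terminal node there is the unique long simple root (C_6), and {alpha_1, alpha_6} form two nodes joined by a triple edge (G_2). A semisimple Lie algebra decomposes uniquely as the direct sum of simple ideals, one per connected component of its Dynkin diagram, so g ≅ C_6 ⊕ G_2 (dimension 78 + 14 = 92).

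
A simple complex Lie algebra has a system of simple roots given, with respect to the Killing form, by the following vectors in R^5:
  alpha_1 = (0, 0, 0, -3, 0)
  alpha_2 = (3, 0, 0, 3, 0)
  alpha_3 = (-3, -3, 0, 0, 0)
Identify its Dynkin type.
type B_3

Compute the Cartan integers a_ij = 2(alpha_i, alpha_j)/(alpha_j, alpha_j); the resulting 3x3 Cartan matrix is
[[2, -1, 0], [-2, 2, -1], [0, -1, 2]].
The roots have two lengths (squared-length ratio 2:1); the short ones are alpha_{1}. The associated Dynkin diagram is a chain of 3 nodes with a double edge at one end; the terminal node there is the unique short simple root (B_3), so the type is B_3 (the algebra so(7)).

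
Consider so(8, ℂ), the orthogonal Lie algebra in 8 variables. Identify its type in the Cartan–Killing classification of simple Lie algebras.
D_4

This is so(8) with 8 even, which has dimension 8(8-1)/2 = 28 and rank 8/2 = 4. In the classification of classical Lie algebras, the orthogonal algebra so(2n) in an even number of variables has type D_n; here n = 4, so the Dynkin diagram is a chain of 2 nodes with a fork of two nodes at one end (D_4). Hence the type is D_4.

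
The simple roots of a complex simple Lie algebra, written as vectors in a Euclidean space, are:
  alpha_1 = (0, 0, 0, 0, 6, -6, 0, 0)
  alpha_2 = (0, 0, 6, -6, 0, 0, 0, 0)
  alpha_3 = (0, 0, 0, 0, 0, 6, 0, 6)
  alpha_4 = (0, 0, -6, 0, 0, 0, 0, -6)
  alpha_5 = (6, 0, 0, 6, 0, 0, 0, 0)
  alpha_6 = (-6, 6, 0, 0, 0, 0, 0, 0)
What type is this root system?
Compute the Cartan integers a_ij = 2(alpha_i, alpha_j)/(alpha_j, alpha_j); the resulting 6x6 Cartan matrix is
[[2, 0, -1, 0, 0, 0], [0, 2, 0, -1, -1, 0], [-1, 0, 2, -1, 0, 0], [0, -1, -1, 2, 0, 0], [0, -1, 0, 0, 2, -1], [0, 0, 0, 0, -1, 2]].
All simple roots have the same length, so the diagram is simply laced. The associated Dynkin diagram is a chain of 6 nodes with single edges (A_6), so the type is A_6 (the algebra sl(7)).

A6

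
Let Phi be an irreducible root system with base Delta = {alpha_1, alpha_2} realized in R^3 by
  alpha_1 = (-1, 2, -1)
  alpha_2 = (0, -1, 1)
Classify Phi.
G_2

Compute the Cartan integers a_ij = 2(alpha_i, alpha_j)/(alpha_j, alpha_j); the resulting 2x2 Cartan matrix is
[[2, -3], [-1, 2]].
The roots have two lengths (squared-length ratio 3:1); the short ones are alpha_{2}. The associated Dynkin diagram is two nodes joined by a triple edge (G_2), so the type is G_2.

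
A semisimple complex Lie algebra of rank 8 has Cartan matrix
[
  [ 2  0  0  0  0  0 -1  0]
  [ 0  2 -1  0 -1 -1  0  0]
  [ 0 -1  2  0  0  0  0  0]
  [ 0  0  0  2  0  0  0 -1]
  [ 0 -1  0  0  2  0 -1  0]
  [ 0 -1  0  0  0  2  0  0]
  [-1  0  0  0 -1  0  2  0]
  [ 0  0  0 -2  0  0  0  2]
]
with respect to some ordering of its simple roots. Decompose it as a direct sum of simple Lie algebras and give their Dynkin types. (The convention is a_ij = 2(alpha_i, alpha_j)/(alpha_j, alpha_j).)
type B_2 + type D_6

The diagram associated to this matrix has two connected components: the simple roots {alpha_4, alpha_8} form a chain of 2 nodes with a double edge at one end; the terminal node there is the unique short simple root (B_2), and {alpha_1, alpha_2, alpha_3, alpha_5, alpha_6, alpha_7} form a chain of 4 nodes with a fork of two nodes at one end (D_6). A semisimple Lie algebra decomposes uniquely as the direct sum of simple ideals, one per connected component of its Dynkin diagram, so g ≅ B_2 ⊕ D_6 (dimension 10 + 66 = 76).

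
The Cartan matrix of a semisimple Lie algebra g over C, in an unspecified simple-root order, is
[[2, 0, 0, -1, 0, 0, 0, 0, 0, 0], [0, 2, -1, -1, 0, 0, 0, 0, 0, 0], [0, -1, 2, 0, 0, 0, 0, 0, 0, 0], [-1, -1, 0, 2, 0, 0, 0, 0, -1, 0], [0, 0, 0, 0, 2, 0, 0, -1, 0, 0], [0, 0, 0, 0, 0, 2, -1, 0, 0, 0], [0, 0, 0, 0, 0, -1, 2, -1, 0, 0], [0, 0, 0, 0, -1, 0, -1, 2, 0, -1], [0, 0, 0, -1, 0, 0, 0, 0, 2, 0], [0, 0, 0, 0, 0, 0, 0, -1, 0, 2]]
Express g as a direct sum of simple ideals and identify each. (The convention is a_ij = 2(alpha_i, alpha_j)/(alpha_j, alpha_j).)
D_5 ⊕ D_5

The diagram associated to this matrix has two connected components: the simple roots {alpha_5, alpha_6, alpha_7, alpha_8, alpha_10} form a chain of 3 nodes with a fork of two nodes at one end (D_5), and {alpha_1, alpha_2, alpha_3, alpha_4, alpha_9} form a chain of 3 nodes with a fork of two nodes at one end (D_5). A semisimple Lie algebra decomposes uniquely as the direct sum of simple ideals, one per connected component of its Dynkin diagram, so g ≅ D_5 ⊕ D_5 (dimension 45 + 45 = 90).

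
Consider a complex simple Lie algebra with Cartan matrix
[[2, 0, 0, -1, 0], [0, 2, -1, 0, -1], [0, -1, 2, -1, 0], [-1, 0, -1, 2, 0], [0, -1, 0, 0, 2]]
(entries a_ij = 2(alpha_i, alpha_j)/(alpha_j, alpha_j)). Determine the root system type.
The matrix has rank 5 with 2's on the diagonal. Reading the off-diagonal entries as Dynkin edges (a single edge where a_ij = a_ji = -1; a double or triple edge where a_ij * a_ji = 2 or 3), the diagram is a chain of 5 nodes with single edges (A_5). One simple-root ordering that puts it in standard form is (alpha_1, alpha_4, alpha_3, alpha_2, alpha_5). So the algebra is type A_5, i.e. sl(6).

A5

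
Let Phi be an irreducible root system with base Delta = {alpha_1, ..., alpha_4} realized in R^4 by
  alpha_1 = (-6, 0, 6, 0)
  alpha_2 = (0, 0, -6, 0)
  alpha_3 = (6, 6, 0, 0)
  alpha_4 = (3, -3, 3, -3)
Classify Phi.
F4

Compute the Cartan integers a_ij = 2(alpha_i, alpha_j)/(alpha_j, alpha_j); the resulting 4x4 Cartan matrix is
[[2, -2, -1, 0], [-1, 2, 0, -1], [-1, 0, 2, 0], [0, -1, 0, 2]].
The roots have two lengths (squared-length ratio 2:1); the short ones are alpha_{2,4}. The associated Dynkin diagram is a chain of 4 nodes with a double edge between the middle two (F_4), so the type is F_4.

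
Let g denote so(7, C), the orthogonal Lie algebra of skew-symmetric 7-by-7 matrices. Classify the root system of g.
B_3 (so(7))

This is so(7) with 7 odd, which has dimension 7(7-1)/2 = 21 and rank (7-1)/2 = 3. In the classification of classical Lie algebras, the orthogonal algebra so(2n+1) in an odd number of variables has type B_n; here n = 3, so the Dynkin diagram is a chain of 3 nodes with a double edge at one end; the terminal node there is the unique short simple root (B_3). Hence the type is B_3.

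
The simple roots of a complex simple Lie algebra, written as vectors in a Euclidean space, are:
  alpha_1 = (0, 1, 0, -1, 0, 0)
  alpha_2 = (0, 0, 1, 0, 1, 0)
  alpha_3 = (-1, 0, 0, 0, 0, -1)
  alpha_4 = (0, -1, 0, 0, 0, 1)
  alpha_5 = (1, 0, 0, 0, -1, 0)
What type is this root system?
A_5 (sl(6))

Compute the Cartan integers a_ij = 2(alpha_i, alpha_j)/(alpha_j, alpha_j); the resulting 5x5 Cartan matrix is
[[2, 0, 0, -1, 0], [0, 2, 0, 0, -1], [0, 0, 2, -1, -1], [-1, 0, -1, 2, 0], [0, -1, -1, 0, 2]].
All simple roots have the same length, so the diagram is simply laced. The associated Dynkin diagram is a chain of 5 nodes with single edges (A_5), so the type is A_5 (the algebra sl(6)).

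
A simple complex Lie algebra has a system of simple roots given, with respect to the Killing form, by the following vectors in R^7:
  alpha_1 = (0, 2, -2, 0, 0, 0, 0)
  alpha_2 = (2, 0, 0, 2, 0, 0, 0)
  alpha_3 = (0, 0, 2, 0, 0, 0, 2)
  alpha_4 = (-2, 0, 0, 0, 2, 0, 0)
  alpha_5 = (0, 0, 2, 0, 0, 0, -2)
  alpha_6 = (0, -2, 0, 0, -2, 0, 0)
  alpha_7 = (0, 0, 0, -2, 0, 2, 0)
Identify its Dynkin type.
Compute the Cartan integers a_ij = 2(alpha_i, alpha_j)/(alpha_j, alpha_j); the resulting 7x7 Cartan matrix is
[[2, 0, -1, 0, -1, -1, 0], [0, 2, 0, -1, 0, 0, -1], [-1, 0, 2, 0, 0, 0, 0], [0, -1, 0, 2, 0, -1, 0], [-1, 0, 0, 0, 2, 0, 0], [-1, 0, 0, -1, 0, 2, 0], [0, -1, 0, 0, 0, 0, 2]].
All simple roots have the same length, so the diagram is simply laced. The associated Dynkin diagram is a chain of 5 nodes with a fork of two nodes at one end (D_7), so the type is D_7 (the algebra so(14)).

D_7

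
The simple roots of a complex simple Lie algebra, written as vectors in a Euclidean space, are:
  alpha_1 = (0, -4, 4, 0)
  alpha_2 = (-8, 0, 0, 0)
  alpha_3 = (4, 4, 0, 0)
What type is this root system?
C3

Compute the Cartan integers a_ij = 2(alpha_i, alpha_j)/(alpha_j, alpha_j); the resulting 3x3 Cartan matrix is
[[2, 0, -1], [0, 2, -2], [-1, -1, 2]].
The roots have two lengths (squared-length ratio 2:1); the short ones are alpha_{1,3}. The associated Dynkin diagram is a chain of 3 nodes with a double edge at one end; the terminal node there is the unique long simple root (C_3), so the type is C_3 (the algebra sp(6)).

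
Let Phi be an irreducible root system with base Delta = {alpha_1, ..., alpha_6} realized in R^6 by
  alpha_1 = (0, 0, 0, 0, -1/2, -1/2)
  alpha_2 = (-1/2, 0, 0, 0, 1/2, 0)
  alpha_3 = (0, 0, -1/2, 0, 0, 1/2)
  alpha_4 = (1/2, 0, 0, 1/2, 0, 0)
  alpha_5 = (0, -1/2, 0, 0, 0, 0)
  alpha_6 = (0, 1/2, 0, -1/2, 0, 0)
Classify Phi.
Compute the Cartan integers a_ij = 2(alpha_i, alpha_j)/(alpha_j, alpha_j); the resulting 6x6 Cartan matrix is
[[2, -1, -1, 0, 0, 0], [-1, 2, 0, -1, 0, 0], [-1, 0, 2, 0, 0, 0], [0, -1, 0, 2, 0, -1], [0, 0, 0, 0, 2, -1], [0, 0, 0, -1, -2, 2]].
The roots have two lengths (squared-length ratio 2:1); the short ones are alpha_{5}. The associated Dynkin diagram is a chain of 6 nodes with a double edge at one end; the terminal node there is the unique short simple root (B_6), so the type is B_6 (the algebra so(13)).

B_6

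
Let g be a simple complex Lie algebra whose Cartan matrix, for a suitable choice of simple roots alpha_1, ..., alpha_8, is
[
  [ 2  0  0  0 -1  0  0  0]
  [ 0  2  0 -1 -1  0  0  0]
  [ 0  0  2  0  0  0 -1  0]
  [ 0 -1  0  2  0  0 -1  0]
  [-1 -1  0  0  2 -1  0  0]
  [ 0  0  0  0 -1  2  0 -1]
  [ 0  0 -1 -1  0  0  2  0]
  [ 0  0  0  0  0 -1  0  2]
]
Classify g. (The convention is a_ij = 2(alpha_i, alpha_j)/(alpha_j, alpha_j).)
type E_8

The matrix has rank 8 with 2's on the diagonal. Reading the off-diagonal entries as Dynkin edges (a single edge where a_ij = a_ji = -1; a double or triple edge where a_ij * a_ji = 2 or 3), the diagram is a chain of 7 nodes with one extra node attached to the third node from one end (E_8). One simple-root ordering that puts it in standard form is (alpha_8, alpha_1, alpha_6, alpha_5, alpha_2, alpha_4, alpha_7, alpha_3). So the algebra is type E_8.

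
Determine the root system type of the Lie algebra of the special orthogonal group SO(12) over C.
D6

This is so(12) with 12 even, which has dimension 12(12-1)/2 = 66 and rank 12/2 = 6. In the classification of classical Lie algebras, the orthogonal algebra so(2n) in an even number of variables has type D_n; here n = 6, so the Dynkin diagram is a chain of 4 nodes with a fork of two nodes at one end (D_6). Hence the type is D_6.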